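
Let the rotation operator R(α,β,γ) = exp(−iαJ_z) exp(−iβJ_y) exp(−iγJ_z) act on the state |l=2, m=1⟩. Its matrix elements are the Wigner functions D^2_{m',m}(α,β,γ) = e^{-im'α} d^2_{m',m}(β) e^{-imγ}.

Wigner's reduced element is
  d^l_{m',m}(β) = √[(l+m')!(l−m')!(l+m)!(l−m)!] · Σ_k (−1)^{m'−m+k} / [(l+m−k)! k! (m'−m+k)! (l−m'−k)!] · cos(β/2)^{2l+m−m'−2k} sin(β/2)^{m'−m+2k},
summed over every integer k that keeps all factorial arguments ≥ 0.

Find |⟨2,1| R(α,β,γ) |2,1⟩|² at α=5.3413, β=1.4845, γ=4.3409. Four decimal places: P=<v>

P=0.2020

D^2_{1,1}(5.3413,1.4845,4.3409) = e^{-i·1·5.3413}·d^2_{1,1}(1.4845)·e^{-i·1·4.3409}. Compute d first:
With c≡cos(β/2)=0.736950 and s≡sin(β/2)=0.675948, N=[6·1·6·1]^{1/2}=6.000000
Admissible k: 0..1 (factorial args all ≥0)
  k=0: (−1)^0·6.0000/(6)·0.7369^4·0.6759^0 = +0.294952
  k=1: (−1)^1·6.0000/(2)·0.7369^2·0.6759^2 = -0.744429
d^2_{1,1}(1.4845) = +0.294952 -0.744429 = -0.449477
|D^2_{1,1}|² = |d^2_{1,1}(β)|² = (-0.449477)² = 0.202029 (the z-rotation phases have unit modulus)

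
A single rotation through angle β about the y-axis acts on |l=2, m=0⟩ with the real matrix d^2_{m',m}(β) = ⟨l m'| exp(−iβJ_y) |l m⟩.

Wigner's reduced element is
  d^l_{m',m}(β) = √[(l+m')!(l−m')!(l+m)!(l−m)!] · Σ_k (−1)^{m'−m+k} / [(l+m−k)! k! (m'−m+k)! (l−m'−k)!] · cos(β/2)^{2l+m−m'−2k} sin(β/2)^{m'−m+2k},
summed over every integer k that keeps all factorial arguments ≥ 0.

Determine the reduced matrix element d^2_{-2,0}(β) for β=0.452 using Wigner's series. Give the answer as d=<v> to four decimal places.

d^2_{-2,0}(β=0.452) via Wigner's sum:
c=cos(0.452/2)=0.974571, s=sin(0.452/2)=0.224081; N=√[1·24·2·2]=9.797959
The bounds max(0,m−m')=2 and min(l+m,l−m')=2 give 1 term
  k=2: (−1)^0·9.7980/(4)·0.9746^2·0.2241^2 = +0.116819
d^2_{-2,0}(0.452) = +0.116819

d=0.1168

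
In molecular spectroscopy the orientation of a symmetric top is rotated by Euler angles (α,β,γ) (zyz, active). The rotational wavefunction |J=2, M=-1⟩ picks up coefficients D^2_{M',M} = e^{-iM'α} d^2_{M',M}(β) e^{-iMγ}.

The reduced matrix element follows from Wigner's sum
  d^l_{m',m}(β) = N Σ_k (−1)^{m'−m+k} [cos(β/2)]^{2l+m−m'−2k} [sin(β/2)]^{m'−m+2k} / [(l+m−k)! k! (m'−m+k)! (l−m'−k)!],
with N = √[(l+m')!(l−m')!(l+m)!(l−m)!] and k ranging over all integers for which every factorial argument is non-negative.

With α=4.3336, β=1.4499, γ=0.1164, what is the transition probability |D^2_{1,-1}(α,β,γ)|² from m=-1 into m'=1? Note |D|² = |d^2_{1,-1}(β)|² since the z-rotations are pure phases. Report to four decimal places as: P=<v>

P=0.2978

First d^2_{1,-1}(β=1.4499), then the phase factors e^{-i(1)α} and e^{-i(-1)γ}:
c=cos(1.4499/2)=0.748533, s=sin(1.4499/2)=0.663098; N=√[6·1·1·6]=6.000000
k: max(0,(-1)−(1))=0 … min(2+(-1),2−(1))=1
  k=0: (−1)^2·6.0000/(2)·0.7485^2·0.6631^2 = +0.739091
  k=1: (−1)^3·6.0000/(6)·0.7485^0·0.6631^4 = -0.193335
d^2_{1,-1}(1.4499) = +0.739091 -0.193335 = +0.545756
|D^2_{1,-1}|² = |d^2_{1,-1}(β)|² = (+0.545756)² = 0.297850 (the z-rotation phases have unit modulus)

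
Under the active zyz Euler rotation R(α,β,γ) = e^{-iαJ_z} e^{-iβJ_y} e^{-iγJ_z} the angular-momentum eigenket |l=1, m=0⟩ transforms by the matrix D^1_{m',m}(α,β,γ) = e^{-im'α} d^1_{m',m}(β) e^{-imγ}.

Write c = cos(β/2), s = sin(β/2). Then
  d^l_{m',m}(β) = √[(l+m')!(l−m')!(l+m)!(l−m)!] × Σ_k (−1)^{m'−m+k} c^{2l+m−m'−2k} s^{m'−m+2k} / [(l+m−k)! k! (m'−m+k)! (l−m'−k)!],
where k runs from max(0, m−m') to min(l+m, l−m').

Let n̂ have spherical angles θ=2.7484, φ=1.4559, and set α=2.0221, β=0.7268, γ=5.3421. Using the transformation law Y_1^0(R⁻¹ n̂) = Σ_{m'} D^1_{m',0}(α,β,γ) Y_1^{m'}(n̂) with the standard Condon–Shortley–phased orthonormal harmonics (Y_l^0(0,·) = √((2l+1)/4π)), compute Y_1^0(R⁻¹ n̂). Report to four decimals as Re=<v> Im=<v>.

Re=-0.2323 Im=0.0000

Need the full column D^1_{m',0} for m'=−1..1 at α=2.0221, β=0.7268, γ=5.3421.
cos(β/2)=0.934694, sin(β/2)=0.355454
d^1_{-1,0}: single k=1 term ⇒ +0.469859;  D = -0.204924+0.422817i
d^1_{0,0}: k∈[0..1] ⇒ +0.873652 -0.126348 = +0.747305;  D = +0.747305+0.000000i
d^1_{1,0}: single k=0 term ⇒ -0.469859;  D = +0.204924+0.422817i
Y_1^{m'}(θ=2.7484,φ=1.4559) and Σ D·Y over m':
  (-0.2049+0.4228i)·(+0.0152-0.1315i)  (+0.7473+0.0000i)·(-0.4513+0.0000i)  (+0.2049+0.4228i)·(-0.0152-0.1315i)
Y_1^0(R⁻¹ n̂) = -0.232291+0.000000i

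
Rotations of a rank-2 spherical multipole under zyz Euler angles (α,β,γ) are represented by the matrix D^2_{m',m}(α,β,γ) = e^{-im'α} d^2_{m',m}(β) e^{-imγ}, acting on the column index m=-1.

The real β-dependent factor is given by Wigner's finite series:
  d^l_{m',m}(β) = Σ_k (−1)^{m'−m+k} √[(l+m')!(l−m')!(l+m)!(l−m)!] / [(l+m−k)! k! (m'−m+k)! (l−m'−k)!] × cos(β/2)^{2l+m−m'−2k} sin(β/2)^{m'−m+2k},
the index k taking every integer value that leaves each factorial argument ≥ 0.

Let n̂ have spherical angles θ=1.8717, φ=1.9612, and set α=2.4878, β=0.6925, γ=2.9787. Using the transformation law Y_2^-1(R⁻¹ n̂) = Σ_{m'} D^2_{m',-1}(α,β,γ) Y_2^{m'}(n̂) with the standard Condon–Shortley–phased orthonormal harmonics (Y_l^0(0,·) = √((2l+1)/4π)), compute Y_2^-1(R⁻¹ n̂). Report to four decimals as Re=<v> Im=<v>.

Re=-0.2060 Im=-0.0785

Need the full column D^2_{m',-1} for m'=−2..2 at α=2.4878, β=0.6925, γ=2.9787.
cos(β/2)=0.940652, sin(β/2)=0.339373
d^2_{-2,-1}: single k=1 term ⇒ +0.564929;  D = -0.056578+0.562089i
d^2_{-1,-1}: k∈[0..1] ⇒ +0.782917 -0.305727 = +0.477191;  D = +0.326704-0.347815i
d^2_{0,-1}: k∈[0..1] ⇒ -0.691894 +0.090061 = -0.601833;  D = +0.593866-0.097601i
d^2_{1,-1}: k∈[0..1] ⇒ +0.305727 -0.013265 = +0.292462;  D = +0.257924+0.137872i
d^2_{2,-1}: single k=0 term ⇒ -0.073534;  D = +0.030394+0.066959i
Y_2^{m'}(θ=1.8717,φ=1.9612) and Σ D·Y over m':
  (-0.0566+0.5621i)·(-0.2503+0.2480i)  (+0.3267-0.3478i)·(+0.0832+0.2022i)  (+0.5939-0.0976i)·(-0.2323+0.0000i)  (+0.2579+0.1379i)·(-0.0832+0.2022i)  (+0.0304+0.0670i)·(-0.2503-0.2480i)
Y_2^-1(R⁻¹ n̂) = -0.205998-0.078531i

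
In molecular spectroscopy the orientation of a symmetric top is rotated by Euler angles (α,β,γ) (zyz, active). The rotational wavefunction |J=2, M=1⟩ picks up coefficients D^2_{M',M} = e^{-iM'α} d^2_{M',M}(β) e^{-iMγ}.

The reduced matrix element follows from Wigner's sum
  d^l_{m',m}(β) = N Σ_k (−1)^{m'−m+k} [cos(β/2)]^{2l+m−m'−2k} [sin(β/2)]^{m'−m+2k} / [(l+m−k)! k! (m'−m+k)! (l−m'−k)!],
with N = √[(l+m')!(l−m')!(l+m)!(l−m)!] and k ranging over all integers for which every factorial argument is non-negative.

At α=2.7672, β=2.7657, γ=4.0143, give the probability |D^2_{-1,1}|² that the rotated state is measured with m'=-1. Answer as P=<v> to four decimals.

First d^2_{-1,1}(β=2.7657), then the phase factors e^{-i(-1)α} and e^{-i(1)γ}:
Half-angle: c=0.186842, s=0.982390. N=√(1·6·6·1)=6.000000
k: max(0,(1)−(-1))=2 … min(2+(1),2−(-1))=3
  k=2: (−1)^0·6.0000/(2)·0.1868^2·0.9824^2 = +0.101073
  k=3: (−1)^1·6.0000/(6)·0.1868^0·0.9824^4 = -0.931399
d^2_{-1,1}(2.7657) = +0.101073 -0.931399 = -0.830326
|D^2_{-1,1}|² = |d^2_{-1,1}(β)|² = (-0.830326)² = 0.689440 (the z-rotation phases have unit modulus)

P=0.6894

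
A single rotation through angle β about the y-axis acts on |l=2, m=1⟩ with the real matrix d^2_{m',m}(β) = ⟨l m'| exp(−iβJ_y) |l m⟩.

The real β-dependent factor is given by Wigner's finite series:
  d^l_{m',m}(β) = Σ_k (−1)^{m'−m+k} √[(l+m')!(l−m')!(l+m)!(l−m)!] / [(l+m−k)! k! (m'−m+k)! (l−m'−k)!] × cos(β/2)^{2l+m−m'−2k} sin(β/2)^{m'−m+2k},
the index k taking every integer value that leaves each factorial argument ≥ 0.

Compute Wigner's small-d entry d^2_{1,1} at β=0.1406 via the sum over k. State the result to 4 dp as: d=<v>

d=0.9754

d^2_{1,1}(β=0.1406) via Wigner's sum:
With c≡cos(β/2)=0.997530 and s≡sin(β/2)=0.070242, N=[6·1·6·1]^{1/2}=6.000000
k∈{0,1} keeps every argument non-negative
  k=0: (−1)^0·6.0000/(6)·0.9975^4·0.0702^0 = +0.990156
  k=1: (−1)^1·6.0000/(2)·0.9975^2·0.0702^2 = -0.014729
d^2_{1,1}(0.1406) = +0.990156 -0.014729 = +0.975428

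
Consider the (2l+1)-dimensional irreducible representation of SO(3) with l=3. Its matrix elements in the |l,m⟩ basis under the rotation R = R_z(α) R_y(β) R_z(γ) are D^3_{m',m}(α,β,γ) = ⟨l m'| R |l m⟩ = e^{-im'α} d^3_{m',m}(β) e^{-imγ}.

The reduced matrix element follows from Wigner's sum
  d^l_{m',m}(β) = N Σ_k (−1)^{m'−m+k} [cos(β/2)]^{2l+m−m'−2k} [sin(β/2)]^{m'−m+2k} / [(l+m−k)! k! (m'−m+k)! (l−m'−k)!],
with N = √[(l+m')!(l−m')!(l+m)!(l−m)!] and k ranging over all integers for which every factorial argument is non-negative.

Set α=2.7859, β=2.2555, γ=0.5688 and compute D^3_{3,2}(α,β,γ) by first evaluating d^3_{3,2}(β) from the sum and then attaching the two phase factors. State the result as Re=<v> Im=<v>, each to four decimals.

D^3_{3,2}(2.7859,2.2555,0.5688) = e^{-i·3·2.7859}·d^3_{3,2}(2.2555)·e^{-i·2·0.5688}. Compute d first:
c=cos(2.2555/2)=0.428694, s=sin(2.2555/2)=0.903450; N=√[720·1·120·1]=293.938769
The bounds max(0,m−m')=0 and min(l+m,l−m')=0 give 1 term
  k=0: (−1)^1·293.9388/(120)·0.4287^5·0.9034^1 = -0.032042
d^3_{3,2}(2.2555) = -0.032042
Phases: e^{-i·(3)·2.7859}=-0.482685-0.875794i, e^{-i·(2)·0.5688}=+0.419774-0.907629i ⇒ D=+0.031962-0.002258i

Re=0.0320 Im=-0.0023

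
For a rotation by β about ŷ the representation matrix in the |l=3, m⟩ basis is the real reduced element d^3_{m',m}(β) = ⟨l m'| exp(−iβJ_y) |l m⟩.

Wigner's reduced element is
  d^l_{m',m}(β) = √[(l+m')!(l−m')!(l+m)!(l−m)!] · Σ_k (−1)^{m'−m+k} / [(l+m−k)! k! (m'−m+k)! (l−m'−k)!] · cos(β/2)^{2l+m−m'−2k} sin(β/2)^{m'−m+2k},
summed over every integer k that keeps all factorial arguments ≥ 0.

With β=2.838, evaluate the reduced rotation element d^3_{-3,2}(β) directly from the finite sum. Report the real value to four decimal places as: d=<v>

d=0.3496

d^3_{-3,2}(β=2.838) via Wigner's sum:
With c≡cos(β/2)=0.151214 and s≡sin(β/2)=0.988501, N=[1·720·120·1]^{1/2}=293.938769
k: max(0,(2)−(-3))=5 … min(3+(2),3−(-3))=5
  k=5: (−1)^0·293.9388/(120)·0.1512^1·0.9885^5 = +0.349586
d^3_{-3,2}(2.838) = +0.349586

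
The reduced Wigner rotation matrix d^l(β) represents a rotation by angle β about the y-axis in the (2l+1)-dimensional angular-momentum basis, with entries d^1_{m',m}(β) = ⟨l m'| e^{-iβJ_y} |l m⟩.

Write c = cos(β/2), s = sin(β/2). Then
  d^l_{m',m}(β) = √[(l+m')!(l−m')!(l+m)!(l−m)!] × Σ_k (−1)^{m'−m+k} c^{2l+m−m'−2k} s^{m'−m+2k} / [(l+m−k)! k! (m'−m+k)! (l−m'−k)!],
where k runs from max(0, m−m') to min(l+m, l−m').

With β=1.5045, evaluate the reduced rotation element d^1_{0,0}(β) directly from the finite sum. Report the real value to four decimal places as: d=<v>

d=0.0662

d^1_{0,0}(β=1.5045) via Wigner's sum:
Half-angle: c=0.730153, s=0.683283. N=√(1·1·1·1)=1.000000
k∈{0,1} keeps every argument non-negative
  k=0: (−1)^0·1.0000/(1)·0.7302^2·0.6833^0 = +0.533124
  k=1: (−1)^1·1.0000/(1)·0.7302^0·0.6833^2 = -0.466876
d^1_{0,0}(1.5045) = +0.533124 -0.466876 = +0.066248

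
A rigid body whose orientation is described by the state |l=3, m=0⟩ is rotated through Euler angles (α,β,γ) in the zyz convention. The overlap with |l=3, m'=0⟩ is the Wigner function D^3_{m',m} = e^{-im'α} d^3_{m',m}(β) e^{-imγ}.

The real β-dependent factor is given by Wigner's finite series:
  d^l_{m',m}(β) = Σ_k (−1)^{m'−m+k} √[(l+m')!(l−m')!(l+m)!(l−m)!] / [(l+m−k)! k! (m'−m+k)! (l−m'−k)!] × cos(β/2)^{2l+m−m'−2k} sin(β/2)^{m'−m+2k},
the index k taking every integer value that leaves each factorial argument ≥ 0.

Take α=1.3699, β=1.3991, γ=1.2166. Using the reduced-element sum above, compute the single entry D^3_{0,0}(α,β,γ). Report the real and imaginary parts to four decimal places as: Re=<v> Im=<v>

First d^3_{0,0}(β=1.3991), then the phase factors e^{-i(0)α} and e^{-i(0)γ}:
Half-angle: c=0.765132, s=0.643873. N=√(6·6·6·6)=36.000000
Admissible k: 0..3 (factorial args all ≥0)
  k=0: (−1)^0·36.0000/(36)·0.7651^6·0.6439^0 = +0.200640
  k=1: (−1)^1·36.0000/(4)·0.7651^4·0.6439^2 = -1.278760
  k=2: (−1)^2·36.0000/(4)·0.7651^2·0.6439^4 = +0.905560
  k=3: (−1)^3·36.0000/(36)·0.7651^0·0.6439^6 = -0.071253
d^3_{0,0}(1.3991) = +0.200640 -1.278760 +0.905560 -0.071253 = -0.243812
Attach z-rotation phases: D = e^{-i(0)(1.3699)}·(-0.243812)·e^{-i(0)(1.2166)} = -0.243812+0.000000i

Re=-0.2438 Im=0.0000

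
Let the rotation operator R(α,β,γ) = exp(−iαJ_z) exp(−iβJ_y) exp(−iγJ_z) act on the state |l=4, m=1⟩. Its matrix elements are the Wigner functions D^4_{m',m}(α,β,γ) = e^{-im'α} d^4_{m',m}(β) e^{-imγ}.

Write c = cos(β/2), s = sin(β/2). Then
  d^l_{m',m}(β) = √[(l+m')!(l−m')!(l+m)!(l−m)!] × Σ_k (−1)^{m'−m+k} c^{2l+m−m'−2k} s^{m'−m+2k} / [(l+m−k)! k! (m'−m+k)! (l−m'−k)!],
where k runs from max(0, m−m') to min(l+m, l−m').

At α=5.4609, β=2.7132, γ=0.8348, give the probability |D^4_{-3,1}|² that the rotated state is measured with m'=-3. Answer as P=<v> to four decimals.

P=0.0827

D^4_{-3,1}(5.4609,2.7132,0.8348) = e^{-i·-3·5.4609}·d^4_{-3,1}(2.7132)·e^{-i·1·0.8348}. Compute d first:
c=cos(2.7132/2)=0.212562, s=sin(2.7132/2)=0.977148; N=√[1·5040·120·6]=1904.940944
The bounds max(0,m−m')=4 and min(l+m,l−m')=5 give 2 terms
  k=4: (−1)^0·1904.9409/(144)·0.2126^4·0.9771^4 = +0.024621
  k=5: (−1)^1·1904.9409/(240)·0.2126^2·0.9771^6 = -0.312179
d^4_{-3,1}(2.7132) = +0.024621 -0.312179 = -0.287558
|D^4_{-3,1}|² = |d^4_{-3,1}(β)|² = (-0.287558)² = 0.082689 (the z-rotation phases have unit modulus)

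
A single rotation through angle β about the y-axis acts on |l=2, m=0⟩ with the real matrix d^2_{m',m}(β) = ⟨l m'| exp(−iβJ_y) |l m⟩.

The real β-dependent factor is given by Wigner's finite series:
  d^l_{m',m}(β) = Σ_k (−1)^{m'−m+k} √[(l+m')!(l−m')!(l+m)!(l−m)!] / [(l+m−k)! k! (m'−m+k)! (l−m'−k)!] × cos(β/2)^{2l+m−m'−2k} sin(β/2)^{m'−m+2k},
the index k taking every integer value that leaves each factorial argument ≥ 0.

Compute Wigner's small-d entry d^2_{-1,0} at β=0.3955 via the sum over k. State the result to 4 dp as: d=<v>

d^2_{-1,0}(β=0.3955) via Wigner's sum:
With c≡cos(β/2)=0.980511 and s≡sin(β/2)=0.196464, N=[1·6·2·2]^{1/2}=4.898979
The bounds max(0,m−m')=1 and min(l+m,l−m')=2 give 2 terms
  k=1: (−1)^0·4.8990/(2)·0.9805^3·0.1965^1 = +0.453644
  k=2: (−1)^1·4.8990/(2)·0.9805^1·0.1965^3 = -0.018213
d^2_{-1,0}(0.3955) = +0.453644 -0.018213 = +0.435432

d=0.4354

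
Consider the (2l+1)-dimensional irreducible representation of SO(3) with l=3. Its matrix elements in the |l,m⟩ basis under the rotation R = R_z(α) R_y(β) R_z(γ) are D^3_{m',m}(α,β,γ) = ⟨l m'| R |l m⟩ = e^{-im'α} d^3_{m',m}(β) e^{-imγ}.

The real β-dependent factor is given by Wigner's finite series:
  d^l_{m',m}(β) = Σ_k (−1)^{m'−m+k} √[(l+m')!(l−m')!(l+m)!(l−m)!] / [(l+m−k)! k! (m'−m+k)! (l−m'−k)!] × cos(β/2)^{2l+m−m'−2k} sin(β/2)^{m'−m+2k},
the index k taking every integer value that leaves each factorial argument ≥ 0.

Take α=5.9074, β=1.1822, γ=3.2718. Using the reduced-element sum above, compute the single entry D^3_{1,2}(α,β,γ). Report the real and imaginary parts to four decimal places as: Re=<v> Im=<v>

Re=0.0685 Im=0.0079

D^3_{1,2}(5.9074,1.1822,3.2718) = e^{-i·1·5.9074}·d^3_{1,2}(1.1822)·e^{-i·2·3.2718}. Compute d first:
With c≡cos(β/2)=0.830328 and s≡sin(β/2)=0.557275, N=[24·2·120·1]^{1/2}=75.894664
k: max(0,(2)−(1))=1 … min(3+(2),3−(1))=2
  k=1: (−1)^0·75.8947/(24)·0.8303^5·0.5573^1 = +0.695534
  k=2: (−1)^1·75.8947/(12)·0.8303^3·0.5573^3 = -0.626596
d^3_{1,2}(1.1822) = +0.695534 -0.626596 = +0.068938
Attach z-rotation phases: D = e^{-i(1)(5.9074)}·(+0.068938)·e^{-i(2)(3.2718)} = +0.068480+0.007936i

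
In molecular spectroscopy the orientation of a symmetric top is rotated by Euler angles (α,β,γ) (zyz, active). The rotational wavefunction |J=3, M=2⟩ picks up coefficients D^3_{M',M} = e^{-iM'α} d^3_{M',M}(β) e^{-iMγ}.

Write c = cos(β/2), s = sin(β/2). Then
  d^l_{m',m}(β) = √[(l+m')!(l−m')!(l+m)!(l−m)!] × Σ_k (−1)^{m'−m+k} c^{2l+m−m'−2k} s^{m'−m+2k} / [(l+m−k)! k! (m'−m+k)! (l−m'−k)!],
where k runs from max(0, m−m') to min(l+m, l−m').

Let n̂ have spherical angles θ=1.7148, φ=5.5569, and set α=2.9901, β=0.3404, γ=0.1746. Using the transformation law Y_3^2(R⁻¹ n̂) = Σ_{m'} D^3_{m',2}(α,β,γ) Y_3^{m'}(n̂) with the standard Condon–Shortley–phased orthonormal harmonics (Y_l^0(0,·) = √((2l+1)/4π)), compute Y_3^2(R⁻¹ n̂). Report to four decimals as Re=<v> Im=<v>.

Re=0.0147 Im=0.3496

Need the full column D^3_{m',2} for m'=−3..3 at α=2.9901, β=0.3404, γ=0.1746.
cos(β/2)=0.985551, sin(β/2)=0.169379
d^3_{-3,2}: single k=5 term ⇒ +0.000337;  D = -0.000234+0.000242i
d^3_{-2,2}: k∈[4..5] ⇒ +0.003997 -0.000024 = +0.003974;  D = +0.003158-0.002412i
d^3_{-1,2}: k∈[3..4] ⇒ +0.029420 -0.000434 = +0.028986;  D = -0.025428+0.013914i
d^3_{0,2}: k∈[2..3] ⇒ +0.148251 -0.004379 = +0.143872;  D = +0.135189-0.049225i
d^3_{1,2}: k∈[1..2] ⇒ +0.498031 -0.029420 = +0.468610;  D = -0.459481+0.092045i
d^3_{2,2}: k∈[0..1] ⇒ +0.916377 -0.135334 = +0.781043;  D = +0.780209-0.036083i
d^3_{3,2}: single k=0 term ⇒ -0.385773;  D = +0.383637+0.040538i
Y_3^{m'}(θ=1.7148,φ=5.5569) and Σ D·Y over m':
  (-0.0002+0.0002i)·(-0.2310+0.3319i)  (+0.0032-0.0024i)·(-0.0169-0.1426i)  (-0.0254+0.0139i)·(-0.2145-0.1905i)  (+0.1352-0.0492i)·(+0.1551+0.0000i)  (-0.4595+0.0920i)·(+0.2145-0.1905i)  (+0.7802-0.0361i)·(-0.0169+0.1426i)  (+0.3836+0.0405i)·(+0.2310+0.3319i)
Y_3^2(R⁻¹ n̂) = +0.014736+0.349569i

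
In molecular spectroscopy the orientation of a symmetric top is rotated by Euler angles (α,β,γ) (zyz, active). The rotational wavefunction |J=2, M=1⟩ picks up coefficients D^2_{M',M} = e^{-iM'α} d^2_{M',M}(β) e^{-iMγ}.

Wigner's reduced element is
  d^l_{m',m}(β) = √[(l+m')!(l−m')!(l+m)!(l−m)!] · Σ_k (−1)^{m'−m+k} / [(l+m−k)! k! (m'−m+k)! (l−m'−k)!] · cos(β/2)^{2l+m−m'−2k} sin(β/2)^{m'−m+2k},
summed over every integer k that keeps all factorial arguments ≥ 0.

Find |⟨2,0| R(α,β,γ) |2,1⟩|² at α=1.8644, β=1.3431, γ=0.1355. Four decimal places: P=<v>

Split into d^2_{0,1}(β=1.3431) × two z-phases.
With c≡cos(β/2)=0.782858 and s≡sin(β/2)=0.622200, N=[2·2·6·1]^{1/2}=4.898979
Admissible k: 1..2 (factorial args all ≥0)
  k=1: (−1)^0·4.8990/(2)·0.7829^3·0.6222^1 = +0.731232
  k=2: (−1)^1·4.8990/(2)·0.7829^1·0.6222^3 = -0.461901
d^2_{0,1}(1.3431) = +0.731232 -0.461901 = +0.269331
|D^2_{0,1}|² = |d^2_{0,1}(β)|² = (+0.269331)² = 0.072539 (the z-rotation phases have unit modulus)

P=0.0725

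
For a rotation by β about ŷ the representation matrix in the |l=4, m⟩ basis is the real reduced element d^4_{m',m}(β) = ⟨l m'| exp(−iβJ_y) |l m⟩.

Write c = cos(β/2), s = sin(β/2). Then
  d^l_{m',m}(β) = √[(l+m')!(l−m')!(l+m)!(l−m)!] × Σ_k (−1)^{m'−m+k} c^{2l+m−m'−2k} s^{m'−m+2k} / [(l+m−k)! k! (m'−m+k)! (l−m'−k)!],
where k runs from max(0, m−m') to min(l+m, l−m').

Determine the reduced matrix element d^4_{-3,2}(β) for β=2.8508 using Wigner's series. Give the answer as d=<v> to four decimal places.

d^4_{-3,2}(β=2.8508) via Wigner's sum:
With c≡cos(β/2)=0.144885 and s≡sin(β/2)=0.989449, N=[1·5040·720·2]^{1/2}=2693.993318
The bounds max(0,m−m')=5 and min(l+m,l−m')=6 give 2 terms
  k=5: (−1)^0·2693.9933/(240)·0.1449^3·0.9894^5 = +0.032376
  k=6: (−1)^1·2693.9933/(720)·0.1449^1·0.9894^7 = -0.503314
d^4_{-3,2}(2.8508) = +0.032376 -0.503314 = -0.470938

d=-0.4709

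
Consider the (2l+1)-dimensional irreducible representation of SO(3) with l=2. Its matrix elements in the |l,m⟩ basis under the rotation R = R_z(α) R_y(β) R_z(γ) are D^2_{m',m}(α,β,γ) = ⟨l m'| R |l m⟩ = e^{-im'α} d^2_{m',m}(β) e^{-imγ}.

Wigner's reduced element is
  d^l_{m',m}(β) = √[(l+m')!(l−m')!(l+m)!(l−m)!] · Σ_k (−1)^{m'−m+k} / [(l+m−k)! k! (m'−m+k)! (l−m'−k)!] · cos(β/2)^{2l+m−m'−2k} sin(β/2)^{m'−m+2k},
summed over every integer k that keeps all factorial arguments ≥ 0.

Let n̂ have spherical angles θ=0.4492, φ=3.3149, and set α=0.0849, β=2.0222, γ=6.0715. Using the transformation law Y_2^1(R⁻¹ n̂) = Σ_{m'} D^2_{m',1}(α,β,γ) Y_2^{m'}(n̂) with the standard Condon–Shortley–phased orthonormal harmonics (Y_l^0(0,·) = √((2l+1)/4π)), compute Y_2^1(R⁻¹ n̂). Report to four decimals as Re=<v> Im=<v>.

Re=-0.3625 Im=-0.1016

Need the full column D^2_{m',1} for m'=−2..2 at α=0.0849, β=2.0222, γ=6.0715.
cos(β/2)=0.530929, sin(β/2)=0.847416
d^2_{-2,1}: single k=3 term ⇒ +0.646185;  D = +0.599733+0.240574i
d^2_{-1,1}: k∈[2..3] ⇒ +0.607278 -0.515688 = +0.091590;  D = +0.087591+0.026768i
d^2_{0,1}: k∈[1..2] ⇒ +0.310657 -0.791412 = -0.480755;  D = -0.470023-0.101010i
d^2_{1,1}: k∈[0..1] ⇒ +0.079459 -0.607278 = -0.527819;  D = -0.523582-0.066741i
d^2_{2,1}: single k=0 term ⇒ -0.253651;  D = -0.253428-0.010621i
Y_2^{m'}(θ=0.4492,φ=3.3149) and Σ D·Y over m':
  (+0.5997+0.2406i)·(+0.0685-0.0247i)  (+0.0876+0.0268i)·(-0.2977+0.0521i)  (-0.4700-0.1010i)·(+0.4524+0.0000i)  (-0.5236-0.0667i)·(+0.2977+0.0521i)  (-0.2534-0.0106i)·(+0.0685+0.0247i)
Y_2^1(R⁻¹ n̂) = -0.362525-0.101605i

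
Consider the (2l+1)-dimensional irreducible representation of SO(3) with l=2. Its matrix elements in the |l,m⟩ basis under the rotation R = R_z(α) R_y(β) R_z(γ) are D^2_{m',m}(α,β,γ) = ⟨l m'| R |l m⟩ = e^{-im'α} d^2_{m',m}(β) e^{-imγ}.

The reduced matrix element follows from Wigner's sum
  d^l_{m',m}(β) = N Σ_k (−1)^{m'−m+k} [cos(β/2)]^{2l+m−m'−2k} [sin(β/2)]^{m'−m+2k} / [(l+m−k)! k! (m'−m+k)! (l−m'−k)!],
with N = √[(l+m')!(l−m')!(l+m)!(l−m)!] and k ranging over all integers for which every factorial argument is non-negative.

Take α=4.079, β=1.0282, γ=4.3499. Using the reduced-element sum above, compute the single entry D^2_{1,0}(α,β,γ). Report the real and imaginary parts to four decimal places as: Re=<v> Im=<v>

Re=0.3205 Im=-0.4365

D^2_{1,0}(4.079,1.0282,4.3499) = e^{-i·1·4.079}·d^2_{1,0}(1.0282)·e^{-i·0·4.3499}. Compute d first:
Half-angle: c=0.870736, s=0.491751. N=√(6·1·2·2)=4.898979
k: max(0,(0)−(1))=0 … min(2+(0),2−(1))=1
  k=0: (−1)^1·4.8990/(2)·0.8707^3·0.4918^1 = -0.795207
  k=1: (−1)^2·4.8990/(2)·0.8707^1·0.4918^3 = +0.253629
d^2_{1,0}(1.0282) = -0.795207 +0.253629 = -0.541578
Attach z-rotation phases: D = e^{-i(1)(4.079)}·(-0.541578)·e^{-i(0)(4.3499)} = +0.320549-0.436526i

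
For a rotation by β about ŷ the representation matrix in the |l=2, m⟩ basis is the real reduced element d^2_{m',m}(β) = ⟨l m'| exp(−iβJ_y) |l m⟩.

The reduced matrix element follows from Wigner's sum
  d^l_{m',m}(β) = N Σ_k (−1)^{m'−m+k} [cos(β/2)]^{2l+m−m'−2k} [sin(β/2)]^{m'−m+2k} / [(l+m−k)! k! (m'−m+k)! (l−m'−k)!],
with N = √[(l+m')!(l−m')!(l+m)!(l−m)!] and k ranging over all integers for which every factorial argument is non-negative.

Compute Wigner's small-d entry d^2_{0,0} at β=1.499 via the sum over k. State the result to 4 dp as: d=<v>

d^2_{0,0}(β=1.499) via Wigner's sum:
Half-angle: c=0.732030, s=0.681273. N=√(2·2·2·2)=4.000000
The bounds max(0,m−m')=0 and min(l+m,l−m')=2 give 3 terms
  k=0: (−1)^0·4.0000/(4)·0.7320^4·0.6813^0 = +0.287154
  k=1: (−1)^1·4.0000/(1)·0.7320^2·0.6813^2 = -0.994854
  k=2: (−1)^2·4.0000/(4)·0.7320^0·0.6813^4 = +0.215419
d^2_{0,0}(1.499) = +0.287154 -0.994854 +0.215419 = -0.492281

d=-0.4923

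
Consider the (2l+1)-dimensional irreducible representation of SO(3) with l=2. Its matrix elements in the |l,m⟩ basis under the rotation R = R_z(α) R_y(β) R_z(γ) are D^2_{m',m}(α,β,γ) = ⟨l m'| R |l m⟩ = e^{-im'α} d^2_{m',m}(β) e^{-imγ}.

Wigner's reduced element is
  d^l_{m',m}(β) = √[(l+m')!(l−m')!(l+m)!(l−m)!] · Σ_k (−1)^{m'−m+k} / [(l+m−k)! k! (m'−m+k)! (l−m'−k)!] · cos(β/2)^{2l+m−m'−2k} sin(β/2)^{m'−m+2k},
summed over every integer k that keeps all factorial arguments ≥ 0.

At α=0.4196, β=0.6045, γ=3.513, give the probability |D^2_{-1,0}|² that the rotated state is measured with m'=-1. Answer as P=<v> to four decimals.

P=0.3280

D^2_{-1,0}(0.4196,0.6045,3.513) = e^{-i·-1·0.4196}·d^2_{-1,0}(0.6045)·e^{-i·0·3.513}. Compute d first:
c=cos(0.6045/2)=0.954669, s=sin(0.6045/2)=0.297669; N=√[1·6·2·2]=4.898979
The bounds max(0,m−m')=1 and min(l+m,l−m')=2 give 2 terms
  k=1: (−1)^0·4.8990/(2)·0.9547^3·0.2977^1 = +0.634407
  k=2: (−1)^1·4.8990/(2)·0.9547^1·0.2977^3 = -0.061678
d^2_{-1,0}(0.6045) = +0.634407 -0.061678 = +0.572729
|D^2_{-1,0}|² = |d^2_{-1,0}(β)|² = (+0.572729)² = 0.328018 (the z-rotation phases have unit modulus)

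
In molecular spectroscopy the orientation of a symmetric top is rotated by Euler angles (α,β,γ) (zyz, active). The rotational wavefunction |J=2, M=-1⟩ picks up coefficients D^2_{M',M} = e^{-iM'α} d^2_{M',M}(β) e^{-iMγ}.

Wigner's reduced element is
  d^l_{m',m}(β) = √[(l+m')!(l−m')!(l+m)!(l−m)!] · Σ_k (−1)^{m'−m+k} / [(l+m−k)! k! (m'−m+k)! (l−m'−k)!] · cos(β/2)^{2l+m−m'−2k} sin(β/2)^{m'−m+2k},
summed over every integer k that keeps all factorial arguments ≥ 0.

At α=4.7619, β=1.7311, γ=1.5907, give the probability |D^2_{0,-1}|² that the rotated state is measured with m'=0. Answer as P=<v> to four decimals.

P=0.0372

D^2_{0,-1}(4.7619,1.7311,1.5907) = e^{-i·0·4.7619}·d^2_{0,-1}(1.7311)·e^{-i·-1·1.5907}. Compute d first:
c=cos(1.7311/2)=0.648221, s=sin(1.7311/2)=0.761452; N=√[2·2·1·6]=4.898979
k: max(0,(-1)−(0))=0 … min(2+(-1),2−(0))=1
  k=0: (−1)^1·4.8990/(2)·0.6482^3·0.7615^1 = -0.508029
  k=1: (−1)^2·4.8990/(2)·0.6482^1·0.7615^3 = +0.701014
d^2_{0,-1}(1.7311) = -0.508029 +0.701014 = +0.192985
|D^2_{0,-1}|² = |d^2_{0,-1}(β)|² = (+0.192985)² = 0.037243 (the z-rotation phases have unit modulus)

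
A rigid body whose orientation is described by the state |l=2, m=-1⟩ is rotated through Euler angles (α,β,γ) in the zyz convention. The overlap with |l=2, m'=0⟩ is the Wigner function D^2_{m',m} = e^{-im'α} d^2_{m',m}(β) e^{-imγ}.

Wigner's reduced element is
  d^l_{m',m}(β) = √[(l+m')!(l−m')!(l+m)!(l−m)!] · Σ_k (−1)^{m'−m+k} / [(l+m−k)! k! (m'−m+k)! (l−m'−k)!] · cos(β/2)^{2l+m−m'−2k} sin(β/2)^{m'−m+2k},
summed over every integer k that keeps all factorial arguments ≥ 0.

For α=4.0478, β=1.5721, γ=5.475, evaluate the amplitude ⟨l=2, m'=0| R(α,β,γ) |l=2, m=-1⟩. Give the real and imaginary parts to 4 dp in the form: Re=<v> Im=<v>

Re=0.0011 Im=-0.0012

Split into d^2_{0,-1}(β=1.5721) × two z-phases.
With c≡cos(β/2)=0.706646 and s≡sin(β/2)=0.707568, N=[2·2·1·6]^{1/2}=4.898979
k: max(0,(-1)−(0))=0 … min(2+(-1),2−(0))=1
  k=0: (−1)^1·4.8990/(2)·0.7066^3·0.7076^1 = -0.611574
  k=1: (−1)^2·4.8990/(2)·0.7066^1·0.7076^3 = +0.613170
d^2_{0,-1}(1.5721) = -0.611574 +0.613170 = +0.001597
Phases: e^{-i·(0)·4.0478}=+1.000000+0.000000i, e^{-i·(-1)·5.475}=+0.690812-0.723035i ⇒ D=+0.001103-0.001154i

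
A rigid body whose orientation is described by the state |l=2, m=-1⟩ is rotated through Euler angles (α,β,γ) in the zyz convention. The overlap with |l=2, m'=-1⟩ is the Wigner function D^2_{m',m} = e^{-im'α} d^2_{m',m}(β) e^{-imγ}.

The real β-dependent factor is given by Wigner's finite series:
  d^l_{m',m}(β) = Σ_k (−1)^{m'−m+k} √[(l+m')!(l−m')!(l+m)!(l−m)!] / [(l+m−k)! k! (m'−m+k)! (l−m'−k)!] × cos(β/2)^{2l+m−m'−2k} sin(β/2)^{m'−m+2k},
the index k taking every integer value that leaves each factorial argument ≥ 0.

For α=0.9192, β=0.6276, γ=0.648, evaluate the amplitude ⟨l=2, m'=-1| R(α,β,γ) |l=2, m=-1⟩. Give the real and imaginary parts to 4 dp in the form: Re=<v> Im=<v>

Re=0.0020 Im=0.5599

Split into d^2_{-1,-1}(β=0.6276) × two z-phases.
c=cos(0.6276/2)=0.951167, s=sin(0.6276/2)=0.308675; N=√[1·6·1·6]=6.000000
Admissible k: 0..1 (factorial args all ≥0)
  k=0: (−1)^0·6.0000/(6)·0.9512^4·0.3087^0 = +0.818517
  k=1: (−1)^1·6.0000/(2)·0.9512^2·0.3087^2 = -0.258606
d^2_{-1,-1}(0.6276) = +0.818517 -0.258606 = +0.559911
D = (+0.606456+0.795117i)·(+0.559911)·(+0.797293+0.603593i) = +0.002014+0.559908i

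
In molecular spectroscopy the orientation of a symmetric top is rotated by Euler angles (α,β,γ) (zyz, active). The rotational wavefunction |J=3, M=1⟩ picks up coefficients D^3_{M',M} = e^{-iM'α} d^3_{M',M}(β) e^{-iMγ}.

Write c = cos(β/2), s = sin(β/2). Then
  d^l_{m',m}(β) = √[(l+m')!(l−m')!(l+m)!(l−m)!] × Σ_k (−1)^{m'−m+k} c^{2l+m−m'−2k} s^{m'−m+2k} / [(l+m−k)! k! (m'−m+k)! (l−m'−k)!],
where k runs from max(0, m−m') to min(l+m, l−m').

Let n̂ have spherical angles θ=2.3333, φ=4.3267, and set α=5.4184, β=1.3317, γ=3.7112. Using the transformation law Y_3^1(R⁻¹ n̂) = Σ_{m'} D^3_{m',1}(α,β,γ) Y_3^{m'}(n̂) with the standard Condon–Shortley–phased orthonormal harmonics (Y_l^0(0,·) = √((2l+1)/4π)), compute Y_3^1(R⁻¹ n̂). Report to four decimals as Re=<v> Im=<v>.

Re=-0.0804 Im=0.2661

Need the full column D^3_{m',1} for m'=−3..3 at α=5.4184, β=1.3317, γ=3.7112.
cos(β/2)=0.786392, sin(β/2)=0.617728
d^3_{-3,1}: single k=4 term ⇒ +0.348749;  D = +0.348661-0.007801i
d^3_{-2,1}: k∈[3..4] ⇒ +0.725001 -0.223679 = +0.501322;  D = +0.333712+0.374113i
d^3_{-1,1}: k∈[2..4] ⇒ +0.875592 -0.720372 +0.055563 = +0.210783;  D = -0.028662+0.208825i
d^3_{0,1}: k∈[1..3] ⇒ +0.643551 -1.191298 +0.245028 = -0.302719;  D = +0.254924-0.163257i
d^3_{1,1}: k∈[0..2] ⇒ +0.236502 -1.167456 +0.540279 = -0.390676;  D = +0.373779+0.113651i
d^3_{2,1}: k∈[0..1] ⇒ -0.587479 +0.725001 = +0.137522;  D = -0.054923-0.126078i
d^3_{3,1}: single k=0 term ⇒ +0.565192;  D = +0.247849-0.507950i
Y_3^{m'}(θ=2.3333,φ=4.3267) and Σ D·Y over m':
  (+0.3487-0.0078i)·(+0.1444-0.0634i)  (+0.3337+0.3741i)·(+0.2646+0.2573i)  (-0.0287+0.2088i)·(-0.1218+0.3000i)  (+0.2549-0.1633i)·(+0.1584+0.0000i)  (+0.3738+0.1137i)·(+0.1218+0.3000i)  (-0.0549-0.1261i)·(+0.2646-0.2573i)  (+0.2478-0.5080i)·(-0.1444-0.0634i)
Y_3^1(R⁻¹ n̂) = -0.080429+0.266144i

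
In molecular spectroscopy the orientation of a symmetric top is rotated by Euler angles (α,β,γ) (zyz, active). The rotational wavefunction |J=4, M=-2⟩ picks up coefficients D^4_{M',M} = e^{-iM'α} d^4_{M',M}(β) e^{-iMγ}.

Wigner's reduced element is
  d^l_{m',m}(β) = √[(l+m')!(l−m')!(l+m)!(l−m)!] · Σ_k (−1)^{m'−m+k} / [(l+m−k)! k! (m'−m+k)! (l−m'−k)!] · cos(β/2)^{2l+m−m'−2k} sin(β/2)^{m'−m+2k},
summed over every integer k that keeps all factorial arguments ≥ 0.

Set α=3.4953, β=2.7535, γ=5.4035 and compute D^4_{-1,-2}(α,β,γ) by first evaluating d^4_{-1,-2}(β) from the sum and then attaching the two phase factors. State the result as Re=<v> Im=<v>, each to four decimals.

Split into d^4_{-1,-2}(β=2.7535) × two z-phases.
With c≡cos(β/2)=0.192831 and s≡sin(β/2)=0.981232, N=[6·120·2·720]^{1/2}=1018.233765
The bounds max(0,m−m')=0 and min(l+m,l−m')=2 give 3 terms
  k=0: (−1)^1·1018.2338/(240)·0.1928^7·0.9812^1 = -0.000041
  k=1: (−1)^2·1018.2338/(48)·0.1928^5·0.9812^3 = +0.005343
  k=2: (−1)^3·1018.2338/(72)·0.1928^3·0.9812^5 = -0.092237
d^4_{-1,-2}(2.7535) = -0.000041 +0.005343 -0.092237 = -0.086935
D = (-0.938095-0.346378i)·(-0.086935)·(-0.187459-0.982272i) = +0.014291-0.085752i

Re=0.0143 Im=-0.0858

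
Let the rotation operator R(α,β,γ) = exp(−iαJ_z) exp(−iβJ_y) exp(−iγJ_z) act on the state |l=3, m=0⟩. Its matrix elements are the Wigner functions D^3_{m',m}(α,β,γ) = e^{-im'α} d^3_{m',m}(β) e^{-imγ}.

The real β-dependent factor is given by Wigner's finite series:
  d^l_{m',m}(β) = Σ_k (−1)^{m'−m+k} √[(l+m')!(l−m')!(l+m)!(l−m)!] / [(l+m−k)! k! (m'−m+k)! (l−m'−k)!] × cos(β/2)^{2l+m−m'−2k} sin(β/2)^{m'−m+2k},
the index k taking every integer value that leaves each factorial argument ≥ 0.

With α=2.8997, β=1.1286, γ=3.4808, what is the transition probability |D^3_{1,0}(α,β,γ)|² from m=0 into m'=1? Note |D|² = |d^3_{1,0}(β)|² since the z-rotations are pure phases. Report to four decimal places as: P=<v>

Split into d^3_{1,0}(β=1.1286) × two z-phases.
c=cos(1.1286/2)=0.844963, s=sin(1.1286/2)=0.534824; N=√[24·2·6·6]=41.569219
k∈{0,1,2} keeps every argument non-negative
  k=0: (−1)^1·41.5692/(12)·0.8450^5·0.5348^1 = -0.797978
  k=1: (−1)^2·41.5692/(4)·0.8450^3·0.5348^3 = +0.959089
  k=2: (−1)^3·41.5692/(12)·0.8450^1·0.5348^5 = -0.128081
d^3_{1,0}(1.1286) = -0.797978 +0.959089 -0.128081 = +0.033030
|D^3_{1,0}|² = |d^3_{1,0}(β)|² = (+0.033030)² = 0.001091 (the z-rotation phases have unit modulus)

P=0.0011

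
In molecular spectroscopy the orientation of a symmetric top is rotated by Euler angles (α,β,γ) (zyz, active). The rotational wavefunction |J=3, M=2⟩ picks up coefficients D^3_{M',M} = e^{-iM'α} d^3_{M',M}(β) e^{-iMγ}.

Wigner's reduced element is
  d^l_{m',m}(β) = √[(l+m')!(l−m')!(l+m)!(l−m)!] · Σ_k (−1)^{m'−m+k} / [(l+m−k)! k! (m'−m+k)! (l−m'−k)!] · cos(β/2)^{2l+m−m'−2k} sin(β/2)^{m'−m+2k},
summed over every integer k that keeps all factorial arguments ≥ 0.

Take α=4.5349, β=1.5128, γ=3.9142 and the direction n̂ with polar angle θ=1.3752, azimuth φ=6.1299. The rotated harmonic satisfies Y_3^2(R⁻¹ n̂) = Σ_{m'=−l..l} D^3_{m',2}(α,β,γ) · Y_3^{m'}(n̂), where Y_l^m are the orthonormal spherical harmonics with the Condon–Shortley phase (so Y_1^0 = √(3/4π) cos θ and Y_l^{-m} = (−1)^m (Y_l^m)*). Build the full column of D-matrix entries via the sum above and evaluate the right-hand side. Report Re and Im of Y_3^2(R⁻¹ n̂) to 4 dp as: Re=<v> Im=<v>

Re=0.0052 Im=-0.0116

Need the full column D^3_{m',2} for m'=−3..3 at α=4.5349, β=1.5128, γ=3.9142.
cos(β/2)=0.727311, sin(β/2)=0.686308
d^3_{-3,2}: single k=5 term ⇒ +0.271263;  D = +0.237154-0.131686i
d^3_{-2,2}: k∈[4..5] ⇒ +0.586794 -0.104499 = +0.482295;  D = +0.156009+0.456366i
d^3_{-1,2}: k∈[3..4] ⇒ +0.786589 -0.350199 = +0.436390;  D = -0.431365+0.066036i
d^3_{0,2}: k∈[2..3] ⇒ +0.721905 -0.642801 = +0.079104;  D = +0.002023-0.079078i
d^3_{1,2}: k∈[1..2] ⇒ +0.441693 -0.786589 = -0.344895;  D = -0.337808-0.069558i
d^3_{2,2}: k∈[0..1] ⇒ +0.148021 -0.659006 = -0.510985;  D = +0.189800-0.474428i
d^3_{3,2}: single k=0 term ⇒ -0.342134;  D = +0.290229+0.181171i
Y_3^{m'}(θ=1.3752,φ=6.1299) and Σ D·Y over m':
  (+0.2372-0.1317i)·(+0.3529+0.1748i)  (+0.1560+0.4564i)·(+0.1822+0.0577i)  (-0.4314+0.0660i)·(-0.2541-0.0393i)  (+0.0020-0.0791i)·(-0.2039+0.0000i)  (-0.3378-0.0696i)·(+0.2541-0.0393i)  (+0.1898-0.4744i)·(+0.1822-0.0577i)  (+0.2902+0.1812i)·(-0.3529+0.1748i)
Y_3^2(R⁻¹ n̂) = +0.005169-0.011607i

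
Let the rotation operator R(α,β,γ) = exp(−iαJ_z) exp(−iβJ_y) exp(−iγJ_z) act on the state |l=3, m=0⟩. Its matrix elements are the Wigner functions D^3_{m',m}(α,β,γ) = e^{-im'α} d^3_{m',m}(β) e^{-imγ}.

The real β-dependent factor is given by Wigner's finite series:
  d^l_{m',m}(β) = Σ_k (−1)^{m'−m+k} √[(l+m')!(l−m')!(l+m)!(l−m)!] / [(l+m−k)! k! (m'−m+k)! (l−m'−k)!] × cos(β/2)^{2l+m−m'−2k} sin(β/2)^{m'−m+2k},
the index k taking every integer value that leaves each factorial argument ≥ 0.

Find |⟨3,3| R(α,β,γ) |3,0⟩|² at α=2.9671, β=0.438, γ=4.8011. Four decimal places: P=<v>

First d^3_{3,0}(β=0.438), then the phase factors e^{-i(3)α} and e^{-i(0)γ}:
c=cos(0.438/2)=0.976115, s=sin(0.438/2)=0.217254; N=√[720·1·6·6]=160.996894
k∈{0} keeps every argument non-negative
  k=0: (−1)^3·160.9969/(36)·0.9761^3·0.2173^3 = -0.042650
d^3_{3,0}(0.438) = -0.042650
|D^3_{3,0}|² = |d^3_{3,0}(β)|² = (-0.042650)² = 0.001819 (the z-rotation phases have unit modulus)

P=0.0018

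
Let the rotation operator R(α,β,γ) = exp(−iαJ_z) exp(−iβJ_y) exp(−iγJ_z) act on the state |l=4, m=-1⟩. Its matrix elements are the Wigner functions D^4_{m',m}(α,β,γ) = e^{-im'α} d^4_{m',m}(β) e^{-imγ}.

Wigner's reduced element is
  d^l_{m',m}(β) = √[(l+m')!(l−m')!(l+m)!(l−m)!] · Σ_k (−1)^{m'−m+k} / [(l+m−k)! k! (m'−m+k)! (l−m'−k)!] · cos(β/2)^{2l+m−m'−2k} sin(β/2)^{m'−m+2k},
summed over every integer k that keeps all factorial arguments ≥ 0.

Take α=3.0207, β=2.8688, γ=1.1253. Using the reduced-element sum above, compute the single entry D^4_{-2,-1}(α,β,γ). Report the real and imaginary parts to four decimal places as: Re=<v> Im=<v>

Split into d^4_{-2,-1}(β=2.8688) × two z-phases.
Half-angle: c=0.135974, s=0.990712. N=√(2·720·6·120)=1018.233765
The bounds max(0,m−m')=1 and min(l+m,l−m')=3 give 3 terms
  k=1: (−1)^0·1018.2338/(240)·0.1360^7·0.9907^1 = +0.000004
  k=2: (−1)^1·1018.2338/(48)·0.1360^5·0.9907^3 = -0.000959
  k=3: (−1)^2·1018.2338/(72)·0.1360^3·0.9907^5 = +0.033933
d^4_{-2,-1}(2.8688) = +0.000004 -0.000959 +0.033933 = +0.032978
Phases: e^{-i·(-2)·3.0207}=+0.970912-0.239436i, e^{-i·(-1)·1.1253}=+0.430906+0.902397i ⇒ D=+0.020922+0.025491i

Re=0.0209 Im=0.0255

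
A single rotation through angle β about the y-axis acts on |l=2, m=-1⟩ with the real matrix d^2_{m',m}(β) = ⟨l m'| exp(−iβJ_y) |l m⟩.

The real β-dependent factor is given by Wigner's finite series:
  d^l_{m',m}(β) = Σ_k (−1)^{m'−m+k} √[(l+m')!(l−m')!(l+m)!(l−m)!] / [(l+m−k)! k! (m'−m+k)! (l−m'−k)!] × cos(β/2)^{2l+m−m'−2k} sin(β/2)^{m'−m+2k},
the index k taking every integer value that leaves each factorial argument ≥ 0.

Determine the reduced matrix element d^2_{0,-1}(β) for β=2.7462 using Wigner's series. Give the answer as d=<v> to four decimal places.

d=0.4353

d^2_{0,-1}(β=2.7462) via Wigner's sum:
c=cos(2.7462/2)=0.196411, s=sin(2.7462/2)=0.980522; N=√[2·2·1·6]=4.898979
Admissible k: 0..1 (factorial args all ≥0)
  k=0: (−1)^1·4.8990/(2)·0.1964^3·0.9805^1 = -0.018198
  k=1: (−1)^2·4.8990/(2)·0.1964^1·0.9805^3 = +0.453537
d^2_{0,-1}(2.7462) = -0.018198 +0.453537 = +0.435339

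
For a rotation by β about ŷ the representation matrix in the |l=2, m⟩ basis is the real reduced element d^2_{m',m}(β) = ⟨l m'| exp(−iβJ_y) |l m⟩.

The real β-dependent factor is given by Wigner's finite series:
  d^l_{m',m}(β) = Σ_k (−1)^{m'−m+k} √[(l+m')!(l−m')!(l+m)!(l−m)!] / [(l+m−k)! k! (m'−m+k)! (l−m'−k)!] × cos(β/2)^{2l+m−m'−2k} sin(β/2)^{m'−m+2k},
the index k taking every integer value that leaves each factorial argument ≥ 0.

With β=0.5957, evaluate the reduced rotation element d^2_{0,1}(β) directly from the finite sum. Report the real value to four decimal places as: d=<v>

d^2_{0,1}(β=0.5957) via Wigner's sum:
With c≡cos(β/2)=0.955970 and s≡sin(β/2)=0.293466, N=[2·2·6·1]^{1/2}=4.898979
k∈{1,2} keeps every argument non-negative
  k=1: (−1)^0·4.8990/(2)·0.9560^3·0.2935^1 = +0.628008
  k=2: (−1)^1·4.8990/(2)·0.9560^1·0.2935^3 = -0.059182
d^2_{0,1}(0.5957) = +0.628008 -0.059182 = +0.568826

d=0.5688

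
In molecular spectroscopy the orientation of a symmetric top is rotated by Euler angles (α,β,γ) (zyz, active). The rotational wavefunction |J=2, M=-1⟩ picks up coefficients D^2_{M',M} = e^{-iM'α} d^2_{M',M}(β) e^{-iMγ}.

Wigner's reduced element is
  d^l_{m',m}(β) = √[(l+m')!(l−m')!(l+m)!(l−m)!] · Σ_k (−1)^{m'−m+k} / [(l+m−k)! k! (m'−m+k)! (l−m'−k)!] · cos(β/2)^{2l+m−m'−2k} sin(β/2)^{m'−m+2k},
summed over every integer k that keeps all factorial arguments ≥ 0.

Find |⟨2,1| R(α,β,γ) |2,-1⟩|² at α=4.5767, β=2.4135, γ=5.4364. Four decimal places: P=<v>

Split into d^2_{1,-1}(β=2.4135) × two z-phases.
Half-angle: c=0.356058, s=0.934464. N=√(6·1·1·6)=6.000000
k: max(0,(-1)−(1))=0 … min(2+(-1),2−(1))=1
  k=0: (−1)^2·6.0000/(2)·0.3561^2·0.9345^2 = +0.332115
  k=1: (−1)^3·6.0000/(6)·0.3561^0·0.9345^4 = -0.762518
d^2_{1,-1}(2.4135) = +0.332115 -0.762518 = -0.430403
|D^2_{1,-1}|² = |d^2_{1,-1}(β)|² = (-0.430403)² = 0.185246 (the z-rotation phases have unit modulus)

P=0.1852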